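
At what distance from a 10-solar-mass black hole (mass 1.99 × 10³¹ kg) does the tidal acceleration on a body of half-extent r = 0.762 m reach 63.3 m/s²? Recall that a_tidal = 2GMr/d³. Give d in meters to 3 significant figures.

3.17 × 10⁶ m

2GMr/d³ = a_tidal  ⇒  d = (2GMr / a_tidal)^(1/3)
d = (2 × 6.674×10⁻¹¹ × (1.99 × 10³¹) × (0.762) / (63.3))^(1/3)
  = 3.17 × 10⁶ m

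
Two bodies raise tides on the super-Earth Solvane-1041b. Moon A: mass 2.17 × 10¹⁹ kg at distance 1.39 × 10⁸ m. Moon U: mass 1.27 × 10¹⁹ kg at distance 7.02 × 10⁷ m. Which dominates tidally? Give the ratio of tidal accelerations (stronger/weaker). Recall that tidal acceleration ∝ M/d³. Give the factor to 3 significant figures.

Compare M/d³ for the two perturbers:
Moon A: (2.17 × 10¹⁹) / (1.39 × 10⁸)³ = 8.080 × 10⁻⁶
Moon U: (1.27 × 10¹⁹) / (7.02 × 10⁷)³ = 3.671 × 10⁻⁵
Ratio (larger/smaller) = 4.54

Moon U, by a factor of ≈ 4.54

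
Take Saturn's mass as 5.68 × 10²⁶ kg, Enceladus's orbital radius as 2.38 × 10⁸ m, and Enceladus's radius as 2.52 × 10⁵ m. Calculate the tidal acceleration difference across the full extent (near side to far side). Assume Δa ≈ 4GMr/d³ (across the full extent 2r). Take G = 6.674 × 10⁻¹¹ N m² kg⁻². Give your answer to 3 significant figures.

The field gradient is 2GM/d³; across the full diameter 2r the difference is 4GMr/d³.
Δa = 4GMr/d³
   = 4 × (6.674 × 10⁻¹¹) × (5.68 × 10²⁶) × (2.52 × 10⁵) / (2.38 × 10⁸)³
   = 2.83 × 10⁻³ m/s²

2.83 × 10⁻³ m/s²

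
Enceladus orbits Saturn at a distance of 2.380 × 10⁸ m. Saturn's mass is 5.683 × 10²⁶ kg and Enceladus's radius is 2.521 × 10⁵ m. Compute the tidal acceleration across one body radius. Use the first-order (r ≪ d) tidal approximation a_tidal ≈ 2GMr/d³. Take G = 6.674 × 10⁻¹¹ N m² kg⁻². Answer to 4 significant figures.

Δg = 2GMr/d³
   = 2 × (6.674 × 10⁻¹¹) × (5.683 × 10²⁶) × (2.521 × 10⁵) / (2.380 × 10⁸)³
   = 1.419 × 10⁻³ m/s²

1.419 × 10⁻³ m/s²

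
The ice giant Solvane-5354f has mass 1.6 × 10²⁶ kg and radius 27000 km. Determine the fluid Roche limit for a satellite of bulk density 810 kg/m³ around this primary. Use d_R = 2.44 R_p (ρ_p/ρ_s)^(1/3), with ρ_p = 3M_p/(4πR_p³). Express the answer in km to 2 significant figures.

ρ_p = 3M_p/(4πR_p³) = 3 × (1.6 × 10²⁶) / (4π × (2.7 × 10⁷ m)³) = 1900 kg/m³
d_R = 2.44 × 27000 km × (1900/810)^(1/3)
    = 88000 km

88000 km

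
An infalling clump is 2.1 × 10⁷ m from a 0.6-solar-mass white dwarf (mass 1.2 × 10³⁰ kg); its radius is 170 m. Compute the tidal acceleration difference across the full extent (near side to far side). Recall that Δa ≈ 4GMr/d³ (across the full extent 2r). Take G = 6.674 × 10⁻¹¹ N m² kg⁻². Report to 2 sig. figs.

Δa = 4GMr/d³
   = 4 × (6.674 × 10⁻¹¹) × (1.2 × 10³⁰) × (170) / (2.1 × 10⁷)³
   = 5.9 m/s²

5.9 m/s²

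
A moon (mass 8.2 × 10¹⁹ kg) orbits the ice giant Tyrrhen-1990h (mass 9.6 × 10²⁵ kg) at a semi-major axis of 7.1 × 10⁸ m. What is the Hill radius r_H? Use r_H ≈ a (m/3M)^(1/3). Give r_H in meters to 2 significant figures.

4.7 × 10⁶ m

r_H ≈ a (m/3M)^(1/3)
    = (7.1 × 10⁸) × (8.2 × 10¹⁹ / (3 × 9.6 × 10²⁵))^(1/3)
    = 4.7 × 10⁶ m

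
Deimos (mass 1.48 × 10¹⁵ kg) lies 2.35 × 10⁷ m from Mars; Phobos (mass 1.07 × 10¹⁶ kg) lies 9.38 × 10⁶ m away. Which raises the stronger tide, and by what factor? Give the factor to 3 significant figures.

Tidal stretch scales as M/d³; compute that for each body.
Deimos: (1.48 × 10¹⁵) / (2.35 × 10⁷)³ = 1.140 × 10⁻⁷
Phobos: (1.07 × 10¹⁶) / (9.38 × 10⁶)³ = 1.297 × 10⁻⁵
Ratio (larger/smaller) = 114

Phobos, by a factor of ≈ 114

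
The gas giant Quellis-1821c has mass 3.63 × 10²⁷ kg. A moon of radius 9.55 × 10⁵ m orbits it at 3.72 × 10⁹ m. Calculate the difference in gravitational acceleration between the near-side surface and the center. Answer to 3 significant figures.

8.99 × 10⁻⁶ m/s²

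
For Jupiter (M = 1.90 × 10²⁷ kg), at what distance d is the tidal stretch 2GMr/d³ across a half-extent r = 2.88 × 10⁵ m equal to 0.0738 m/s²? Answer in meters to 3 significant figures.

2GMr/d³ = a_tidal  ⇒  d = (2GMr / a_tidal)^(1/3)
d = (2 × 6.674×10⁻¹¹ × (1.90 × 10²⁷) × (2.88 × 10⁵) / (0.0738))^(1/3)
  = 9.97 × 10⁷ m

9.97 × 10⁷ m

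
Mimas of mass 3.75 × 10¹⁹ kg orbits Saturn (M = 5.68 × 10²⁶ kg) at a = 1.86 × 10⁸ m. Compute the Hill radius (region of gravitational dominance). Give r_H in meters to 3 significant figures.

5.21 × 10⁵ m

r_H ≈ a (m/3M)^(1/3)
    = (1.86 × 10⁸) × (3.75 × 10¹⁹ / (3 × 5.68 × 10²⁶))^(1/3)
    = 5.21 × 10⁵ m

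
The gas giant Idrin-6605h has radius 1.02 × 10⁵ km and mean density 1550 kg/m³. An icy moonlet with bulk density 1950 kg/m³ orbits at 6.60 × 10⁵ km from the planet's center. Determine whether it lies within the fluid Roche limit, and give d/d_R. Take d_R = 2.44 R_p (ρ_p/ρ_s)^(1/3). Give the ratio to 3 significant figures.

outside; d/d_R ≈ 2.86

d_R = 2.44 × (1.02 × 10⁵ km) × (1550/1950)^(1/3) = 2.305 × 10⁵ km
d/d_R = (6.60 × 10⁵) / (2.305 × 10⁵) = 2.86
Since d/d_R > 1, the body is outside the Roche limit.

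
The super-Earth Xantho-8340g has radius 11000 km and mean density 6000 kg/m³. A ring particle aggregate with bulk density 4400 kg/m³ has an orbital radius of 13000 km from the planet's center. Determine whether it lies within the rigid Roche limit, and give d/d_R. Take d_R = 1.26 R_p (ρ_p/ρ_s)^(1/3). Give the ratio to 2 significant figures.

d_R = 1.26 × (11000 km) × (6000/4400)^(1/3) = 15370 km
d/d_R = (13000) / (15370) = 0.85
Since d/d_R < 1, the body is inside the Roche limit.

inside; d/d_R ≈ 0.85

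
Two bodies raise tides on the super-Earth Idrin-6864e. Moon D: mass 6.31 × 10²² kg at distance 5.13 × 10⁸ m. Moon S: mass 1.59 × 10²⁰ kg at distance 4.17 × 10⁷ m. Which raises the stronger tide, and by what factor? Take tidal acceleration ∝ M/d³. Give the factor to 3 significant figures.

Tidal acceleration ∝ M/d³, so compare M/d³ for each.
Moon D: (6.31 × 10²²) / (5.13 × 10⁸)³ = 4.674 × 10⁻⁴
Moon S: (1.59 × 10²⁰) / (4.17 × 10⁷)³ = 2.193 × 10⁻³
Ratio (larger/smaller) = 4.69

Moon S, by a factor of ≈ 4.69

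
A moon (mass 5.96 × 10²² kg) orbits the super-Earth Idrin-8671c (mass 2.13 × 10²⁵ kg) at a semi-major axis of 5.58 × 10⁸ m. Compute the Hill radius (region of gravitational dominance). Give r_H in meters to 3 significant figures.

r_H ≈ a (m/3M)^(1/3)
    = (5.58 × 10⁸) × (5.96 × 10²² / (3 × 2.13 × 10²⁵))^(1/3)
    = 5.45 × 10⁷ m

5.45 × 10⁷ m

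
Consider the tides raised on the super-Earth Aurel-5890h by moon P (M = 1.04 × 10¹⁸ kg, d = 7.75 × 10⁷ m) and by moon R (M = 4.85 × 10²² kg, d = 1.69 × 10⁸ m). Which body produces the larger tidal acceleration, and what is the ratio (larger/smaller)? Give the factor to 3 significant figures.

Moon R, by a factor of ≈ 4500

Tidal stretch scales as M/d³; compute that for each body.
Moon P: (1.04 × 10¹⁸) / (7.75 × 10⁷)³ = 2.234 × 10⁻⁶
Moon R: (4.85 × 10²²) / (1.69 × 10⁸)³ = 1.005 × 10⁻²
Ratio (larger/smaller) = 4500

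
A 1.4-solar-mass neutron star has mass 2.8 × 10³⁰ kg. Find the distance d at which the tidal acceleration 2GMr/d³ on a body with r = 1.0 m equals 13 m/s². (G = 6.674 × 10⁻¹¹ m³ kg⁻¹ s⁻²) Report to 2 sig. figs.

2GMr/d³ = a_tidal  ⇒  d = (2GMr / a_tidal)^(1/3)
d = (2 × 6.674×10⁻¹¹ × (2.8 × 10³⁰) × (1.0) / (13))^(1/3)
  = 3.1 × 10⁶ m

3.1 × 10⁶ m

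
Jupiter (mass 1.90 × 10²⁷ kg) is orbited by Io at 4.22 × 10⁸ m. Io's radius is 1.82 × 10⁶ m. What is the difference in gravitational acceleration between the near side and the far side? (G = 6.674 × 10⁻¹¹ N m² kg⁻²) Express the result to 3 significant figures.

1.23 × 10⁻² m/s²

a_tidal = 4GMr/d³
        = 4 × (6.674 × 10⁻¹¹) × (1.90 × 10²⁷) × (1.82 × 10⁶) / (4.22 × 10⁸)³
        = 1.23 × 10⁻² m/s²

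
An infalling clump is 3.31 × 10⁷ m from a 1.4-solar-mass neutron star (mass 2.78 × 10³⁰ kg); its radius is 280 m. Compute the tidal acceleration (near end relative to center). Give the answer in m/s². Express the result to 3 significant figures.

2.87 m/s²

The tidal stretch is the gradient of GM/d² times the body's extent r, hence the 1/d³ dependence.
Δa = 2GMr/d³
   = 2 × (6.674 × 10⁻¹¹) × (2.78 × 10³⁰) × (280) / (3.31 × 10⁷)³
   = 2.87 m/s²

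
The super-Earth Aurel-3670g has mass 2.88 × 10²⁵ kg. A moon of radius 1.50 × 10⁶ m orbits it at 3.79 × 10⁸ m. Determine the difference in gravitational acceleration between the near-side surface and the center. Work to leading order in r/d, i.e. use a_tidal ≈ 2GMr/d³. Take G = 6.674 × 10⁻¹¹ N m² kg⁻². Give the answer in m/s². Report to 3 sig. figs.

Since r ≪ d, expand the inverse-square field across one radius to get the leading 2GMr/d³ term.
a_tidal = 2GMr/d³
        = 2 × (6.674 × 10⁻¹¹) × (2.88 × 10²⁵) × (1.50 × 10⁶) / (3.79 × 10⁸)³
        = 1.06 × 10⁻⁴ m/s²

1.06 × 10⁻⁴ m/s²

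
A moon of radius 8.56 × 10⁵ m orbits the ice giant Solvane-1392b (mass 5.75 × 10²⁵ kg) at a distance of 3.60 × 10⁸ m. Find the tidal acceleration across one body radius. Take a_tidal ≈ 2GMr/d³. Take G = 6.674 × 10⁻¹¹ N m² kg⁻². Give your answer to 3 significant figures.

Δa = 2GMr/d³
   = 2 × (6.674 × 10⁻¹¹) × (5.75 × 10²⁵) × (8.56 × 10⁵) / (3.60 × 10⁸)³
   = 1.41 × 10⁻⁴ m/s²

1.41 × 10⁻⁴ m/s²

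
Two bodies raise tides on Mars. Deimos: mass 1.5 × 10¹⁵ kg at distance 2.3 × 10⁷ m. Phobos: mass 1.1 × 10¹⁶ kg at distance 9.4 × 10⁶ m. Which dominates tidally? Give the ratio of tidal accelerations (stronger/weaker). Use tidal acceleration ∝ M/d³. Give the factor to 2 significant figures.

Phobos, by a factor of ≈ 110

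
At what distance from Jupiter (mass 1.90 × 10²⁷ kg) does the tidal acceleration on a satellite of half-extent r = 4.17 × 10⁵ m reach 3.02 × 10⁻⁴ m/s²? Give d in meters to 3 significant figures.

7.05 × 10⁸ m

2GMr/d³ = a_tidal  ⇒  d = (2GMr / a_tidal)^(1/3)
d = (2 × 6.674×10⁻¹¹ × (1.90 × 10²⁷) × (4.17 × 10⁵) / (3.02 × 10⁻⁴))^(1/3)
  = 7.05 × 10⁸ m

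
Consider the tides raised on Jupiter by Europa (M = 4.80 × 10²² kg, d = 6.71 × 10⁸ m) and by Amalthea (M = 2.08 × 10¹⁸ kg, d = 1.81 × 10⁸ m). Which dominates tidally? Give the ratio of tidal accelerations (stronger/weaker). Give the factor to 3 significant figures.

Europa, by a factor of ≈ 453

Tidal acceleration ∝ M/d³, so compare M/d³ for each.
Europa: (4.80 × 10²²) / (6.71 × 10⁸)³ = 1.589 × 10⁻⁴
Amalthea: (2.08 × 10¹⁸) / (1.81 × 10⁸)³ = 3.508 × 10⁻⁷
Ratio (larger/smaller) = 453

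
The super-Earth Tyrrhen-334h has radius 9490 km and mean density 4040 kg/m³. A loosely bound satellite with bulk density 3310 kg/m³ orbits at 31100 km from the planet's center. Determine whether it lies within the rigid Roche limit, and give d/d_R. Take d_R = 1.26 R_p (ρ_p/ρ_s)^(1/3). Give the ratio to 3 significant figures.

d_R = 1.26 × (9490 km) × (4040/3310)^(1/3) = 12780 km
d/d_R = (31100) / (12780) = 2.43
Since d/d_R > 1, the body is outside the Roche limit.

outside; d/d_R ≈ 2.43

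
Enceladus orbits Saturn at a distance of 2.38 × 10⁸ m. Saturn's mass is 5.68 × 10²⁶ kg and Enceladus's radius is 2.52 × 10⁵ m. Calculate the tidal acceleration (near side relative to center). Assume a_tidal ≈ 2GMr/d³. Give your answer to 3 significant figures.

a_tidal = 2GMr/d³
        = 2 × (6.674 × 10⁻¹¹) × (5.68 × 10²⁶) × (2.52 × 10⁵) / (2.38 × 10⁸)³
        = 1.42 × 10⁻³ m/s²

1.42 × 10⁻³ m/s²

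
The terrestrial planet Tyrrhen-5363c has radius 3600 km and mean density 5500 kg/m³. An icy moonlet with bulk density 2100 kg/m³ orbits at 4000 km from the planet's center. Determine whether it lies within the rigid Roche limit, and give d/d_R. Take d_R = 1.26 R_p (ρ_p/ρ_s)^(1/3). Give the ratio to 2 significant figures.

d_R = 1.26 × (3600 km) × (5500/2100)^(1/3) = 6253 km
d/d_R = (4000) / (6253) = 0.64
Since d/d_R < 1, the body is inside the Roche limit.

inside; d/d_R ≈ 0.64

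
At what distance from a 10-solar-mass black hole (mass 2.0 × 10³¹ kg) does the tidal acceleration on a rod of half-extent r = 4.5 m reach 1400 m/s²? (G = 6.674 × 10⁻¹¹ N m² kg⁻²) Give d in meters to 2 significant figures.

2GMr/d³ = a_tidal  ⇒  d = (2GMr / a_tidal)^(1/3)
d = (2 × 6.674×10⁻¹¹ × (2.0 × 10³¹) × (4.5) / (1400))^(1/3)
  = 2.0 × 10⁶ m

2.0 × 10⁶ m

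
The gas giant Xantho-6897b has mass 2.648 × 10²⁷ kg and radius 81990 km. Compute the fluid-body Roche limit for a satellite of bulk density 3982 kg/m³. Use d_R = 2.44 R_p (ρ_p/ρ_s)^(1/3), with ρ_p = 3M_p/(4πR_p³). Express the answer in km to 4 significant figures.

ρ_p = 3M_p/(4πR_p³) = 3 × (2.648 × 10²⁷) / (4π × (8.199 × 10⁷ m)³) = 1147 kg/m³
d_R = 2.44 × 81990 km × (1147/3982)^(1/3)
    = 1.321 × 10⁵ km

1.321 × 10⁵ km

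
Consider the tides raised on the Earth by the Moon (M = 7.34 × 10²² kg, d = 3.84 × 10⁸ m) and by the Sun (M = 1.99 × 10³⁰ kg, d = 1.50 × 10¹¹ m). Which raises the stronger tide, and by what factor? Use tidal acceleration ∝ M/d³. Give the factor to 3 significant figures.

Tidal acceleration ∝ M/d³, so compare M/d³ for each.
The Moon: (7.34 × 10²²) / (3.84 × 10⁸)³ = 1.296 × 10⁻³
The Sun: (1.99 × 10³⁰) / (1.50 × 10¹¹)³ = 5.896 × 10⁻⁴
Ratio (larger/smaller) = 2.20

The Moon, by a factor of ≈ 2.20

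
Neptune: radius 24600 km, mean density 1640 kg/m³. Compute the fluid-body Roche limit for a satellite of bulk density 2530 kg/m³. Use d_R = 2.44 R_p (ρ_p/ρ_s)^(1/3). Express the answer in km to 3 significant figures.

51900 km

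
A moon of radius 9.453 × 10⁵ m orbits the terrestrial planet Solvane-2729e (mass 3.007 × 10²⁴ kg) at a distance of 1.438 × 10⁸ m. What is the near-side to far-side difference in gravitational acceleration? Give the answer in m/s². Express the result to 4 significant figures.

2.552 × 10⁻⁴ m/s²

Near-to-far spans 2r, so the tidal difference is twice the near-to-center value: 4GMr/d³.
Δg = 4GMr/d³
   = 4 × (6.674 × 10⁻¹¹) × (3.007 × 10²⁴) × (9.453 × 10⁵) / (1.438 × 10⁸)³
   = 2.552 × 10⁻⁴ m/s²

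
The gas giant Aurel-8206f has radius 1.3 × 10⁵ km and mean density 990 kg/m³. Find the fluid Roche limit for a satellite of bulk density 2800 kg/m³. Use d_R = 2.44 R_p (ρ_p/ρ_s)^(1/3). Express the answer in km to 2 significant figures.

d_R = 2.44 × 1.3 × 10⁵ km × (990/2800)^(1/3)
    = 2.2 × 10⁵ km

2.2 × 10⁵ km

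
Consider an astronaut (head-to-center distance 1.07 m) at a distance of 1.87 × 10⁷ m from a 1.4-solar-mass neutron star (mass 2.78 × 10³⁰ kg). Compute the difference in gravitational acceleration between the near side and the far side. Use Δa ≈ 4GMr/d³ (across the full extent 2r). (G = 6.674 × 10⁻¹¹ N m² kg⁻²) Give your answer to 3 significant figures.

Differencing GM/(d−r)² and GM/(d+r)² to first order in r/d gives 4GMr/d³.
a_tidal = 4GMr/d³
        = 4 × (6.674 × 10⁻¹¹) × (2.78 × 10³⁰) × (1.07) / (1.87 × 10⁷)³
        = 1.21 × 10⁻¹ m/s²

1.21 × 10⁻¹ m/s²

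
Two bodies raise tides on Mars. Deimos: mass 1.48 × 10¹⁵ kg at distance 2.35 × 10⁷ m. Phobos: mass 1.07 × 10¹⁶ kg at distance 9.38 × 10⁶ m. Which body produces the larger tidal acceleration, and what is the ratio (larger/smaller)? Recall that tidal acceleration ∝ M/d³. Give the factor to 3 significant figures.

Phobos, by a factor of ≈ 114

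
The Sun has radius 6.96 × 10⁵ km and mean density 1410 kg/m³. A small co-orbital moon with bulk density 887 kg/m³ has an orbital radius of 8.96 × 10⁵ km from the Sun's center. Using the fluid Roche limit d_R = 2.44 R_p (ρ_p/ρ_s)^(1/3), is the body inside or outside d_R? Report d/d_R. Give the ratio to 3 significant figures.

d_R = 2.44 × (6.96 × 10⁵ km) × (1410/887)^(1/3) = 1.982 × 10⁶ km
d/d_R = (8.96 × 10⁵) / (1.982 × 10⁶) = 0.452
Since d/d_R < 1, the body is inside the Roche limit.

inside; d/d_R ≈ 0.452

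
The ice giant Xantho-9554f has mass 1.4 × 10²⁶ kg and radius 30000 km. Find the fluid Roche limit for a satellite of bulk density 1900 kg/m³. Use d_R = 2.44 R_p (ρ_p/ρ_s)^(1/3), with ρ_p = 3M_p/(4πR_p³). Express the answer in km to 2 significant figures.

63000 km

ρ_p = 3M_p/(4πR_p³) = 3 × (1.4 × 10²⁶) / (4π × (3.0 × 10⁷ m)³) = 1200 kg/m³
d_R = 2.44 × 30000 km × (1200/1900)^(1/3)
    = 63000 km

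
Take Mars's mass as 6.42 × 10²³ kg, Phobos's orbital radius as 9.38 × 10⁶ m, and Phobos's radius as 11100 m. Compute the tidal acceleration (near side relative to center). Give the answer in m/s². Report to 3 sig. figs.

1.15 × 10⁻³ m/s²

The tidal stretch is the gradient of GM/d² times the body's extent r, hence the 1/d³ dependence.
a_tidal = 2GMr/d³
        = 2 × (6.674 × 10⁻¹¹) × (6.42 × 10²³) × (11100) / (9.38 × 10⁶)³
        = 1.15 × 10⁻³ m/s²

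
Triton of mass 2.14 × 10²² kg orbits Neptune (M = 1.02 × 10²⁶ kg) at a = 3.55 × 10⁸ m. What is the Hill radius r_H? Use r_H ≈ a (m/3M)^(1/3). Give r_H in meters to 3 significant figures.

r_H ≈ a (m/3M)^(1/3)
    = (3.55 × 10⁸) × (2.14 × 10²² / (3 × 1.02 × 10²⁶))^(1/3)
    = 1.46 × 10⁷ m

1.46 × 10⁷ m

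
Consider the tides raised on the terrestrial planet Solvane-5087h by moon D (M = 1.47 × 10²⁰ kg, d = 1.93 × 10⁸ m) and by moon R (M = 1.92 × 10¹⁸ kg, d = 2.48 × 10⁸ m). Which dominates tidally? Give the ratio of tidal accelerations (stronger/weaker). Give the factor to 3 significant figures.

Moon D, by a factor of ≈ 162

Tidal acceleration ∝ M/d³, so compare M/d³ for each.
Moon D: (1.47 × 10²⁰) / (1.93 × 10⁸)³ = 2.045 × 10⁻⁵
Moon R: (1.92 × 10¹⁸) / (2.48 × 10⁸)³ = 1.259 × 10⁻⁷
Ratio (larger/smaller) = 162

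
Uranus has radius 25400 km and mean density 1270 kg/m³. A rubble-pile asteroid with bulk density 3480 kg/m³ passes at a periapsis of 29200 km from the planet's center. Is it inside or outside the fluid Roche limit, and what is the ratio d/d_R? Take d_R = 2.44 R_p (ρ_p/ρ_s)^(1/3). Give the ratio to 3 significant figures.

inside; d/d_R ≈ 0.659

d_R = 2.44 × (25400 km) × (1270/3480)^(1/3) = 44290 km
d/d_R = (29200) / (44290) = 0.659
Since d/d_R < 1, the body is inside the Roche limit.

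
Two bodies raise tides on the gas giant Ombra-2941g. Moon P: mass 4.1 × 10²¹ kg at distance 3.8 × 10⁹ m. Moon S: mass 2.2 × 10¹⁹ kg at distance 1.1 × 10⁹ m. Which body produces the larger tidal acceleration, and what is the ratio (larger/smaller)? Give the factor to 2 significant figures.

Tidal stretch scales as M/d³; compute that for each body.
Moon P: (4.1 × 10²¹) / (3.8 × 10⁹)³ = 7.472 × 10⁻⁸
Moon S: (2.2 × 10¹⁹) / (1.1 × 10⁹)³ = 1.653 × 10⁻⁸
Ratio (larger/smaller) = 4.5

Moon P, by a factor of ≈ 4.5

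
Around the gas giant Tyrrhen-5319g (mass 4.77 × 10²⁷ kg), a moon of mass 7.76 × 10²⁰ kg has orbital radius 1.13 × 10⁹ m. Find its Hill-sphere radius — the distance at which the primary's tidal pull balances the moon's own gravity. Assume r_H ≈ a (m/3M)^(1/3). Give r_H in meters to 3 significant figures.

4.28 × 10⁶ m

r_H ≈ a (m/3M)^(1/3)
    = (1.13 × 10⁹) × (7.76 × 10²⁰ / (3 × 4.77 × 10²⁷))^(1/3)
    = 4.28 × 10⁶ m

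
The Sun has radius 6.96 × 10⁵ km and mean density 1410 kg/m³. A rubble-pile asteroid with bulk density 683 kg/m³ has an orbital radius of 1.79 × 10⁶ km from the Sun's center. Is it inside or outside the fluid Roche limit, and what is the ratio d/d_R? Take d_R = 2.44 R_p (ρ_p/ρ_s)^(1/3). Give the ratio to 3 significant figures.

d_R = 2.44 × (6.96 × 10⁵ km) × (1410/683)^(1/3) = 2.162 × 10⁶ km
d/d_R = (1.79 × 10⁶) / (2.162 × 10⁶) = 0.828
Since d/d_R < 1, the body is inside the Roche limit.

inside; d/d_R ≈ 0.828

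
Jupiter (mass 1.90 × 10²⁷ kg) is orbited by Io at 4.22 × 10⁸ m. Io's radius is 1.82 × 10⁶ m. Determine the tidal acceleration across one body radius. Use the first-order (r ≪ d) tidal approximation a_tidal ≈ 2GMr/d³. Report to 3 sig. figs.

6.14 × 10⁻³ m/s²

Differencing GM/(d−r)² and GM/d² to first order in r/d gives 2GMr/d³.
Δa = 2GMr/d³
   = 2 × (6.674 × 10⁻¹¹) × (1.90 × 10²⁷) × (1.82 × 10⁶) / (4.22 × 10⁸)³
   = 6.14 × 10⁻³ m/s²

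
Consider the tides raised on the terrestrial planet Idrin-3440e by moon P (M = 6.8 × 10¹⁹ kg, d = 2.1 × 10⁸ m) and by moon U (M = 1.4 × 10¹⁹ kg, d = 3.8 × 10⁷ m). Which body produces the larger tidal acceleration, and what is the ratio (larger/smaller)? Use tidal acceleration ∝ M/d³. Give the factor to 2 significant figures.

Moon U, by a factor of ≈ 35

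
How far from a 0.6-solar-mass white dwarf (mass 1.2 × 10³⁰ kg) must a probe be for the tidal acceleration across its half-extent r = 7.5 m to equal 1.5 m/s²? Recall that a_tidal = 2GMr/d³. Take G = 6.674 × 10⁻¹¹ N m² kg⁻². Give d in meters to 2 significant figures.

2GMr/d³ = a_tidal  ⇒  d = (2GMr / a_tidal)^(1/3)
d = (2 × 6.674×10⁻¹¹ × (1.2 × 10³⁰) × (7.5) / (1.5))^(1/3)
  = 9.3 × 10⁶ m

9.3 × 10⁶ m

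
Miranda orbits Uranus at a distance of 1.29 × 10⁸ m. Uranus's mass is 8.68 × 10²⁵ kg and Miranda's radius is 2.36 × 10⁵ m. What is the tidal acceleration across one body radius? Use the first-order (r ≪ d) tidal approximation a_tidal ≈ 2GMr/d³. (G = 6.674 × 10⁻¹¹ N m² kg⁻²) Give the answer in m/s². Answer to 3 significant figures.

Δg = 2GMr/d³
   = 2 × (6.674 × 10⁻¹¹) × (8.68 × 10²⁵) × (2.36 × 10⁵) / (1.29 × 10⁸)³
   = 1.27 × 10⁻³ m/s²

1.27 × 10⁻³ m/s²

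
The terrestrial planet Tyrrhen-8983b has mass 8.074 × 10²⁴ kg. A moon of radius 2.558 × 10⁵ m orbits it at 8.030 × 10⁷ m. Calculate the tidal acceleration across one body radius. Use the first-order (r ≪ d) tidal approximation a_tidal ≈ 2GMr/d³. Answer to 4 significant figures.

5.324 × 10⁻⁴ m/s²

Δa = 2GMr/d³
   = 2 × (6.674 × 10⁻¹¹) × (8.074 × 10²⁴) × (2.558 × 10⁵) / (8.030 × 10⁷)³
   = 5.324 × 10⁻⁴ m/s²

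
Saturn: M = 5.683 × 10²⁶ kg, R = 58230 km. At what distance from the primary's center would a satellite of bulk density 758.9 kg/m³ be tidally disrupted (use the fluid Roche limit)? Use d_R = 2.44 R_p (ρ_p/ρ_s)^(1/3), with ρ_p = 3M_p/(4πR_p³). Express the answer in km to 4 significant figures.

1.375 × 10⁵ km

ρ_p = 3M_p/(4πR_p³) = 3 × (5.683 × 10²⁶) / (4π × (5.823 × 10⁷ m)³) = 687.1 kg/m³
d_R = 2.44 × 58230 km × (687.1/758.9)^(1/3)
    = 1.375 × 10⁵ km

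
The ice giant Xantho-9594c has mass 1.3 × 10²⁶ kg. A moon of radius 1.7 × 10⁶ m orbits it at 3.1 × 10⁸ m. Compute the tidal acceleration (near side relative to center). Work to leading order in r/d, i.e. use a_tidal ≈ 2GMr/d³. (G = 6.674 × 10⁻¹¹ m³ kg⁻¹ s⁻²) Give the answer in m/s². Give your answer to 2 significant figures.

9.9 × 10⁻⁴ m/s²

Differencing GM/(d−r)² and GM/d² to first order in r/d gives 2GMr/d³.
Δg = 2GMr/d³
   = 2 × (6.674 × 10⁻¹¹) × (1.3 × 10²⁶) × (1.7 × 10⁶) / (3.1 × 10⁸)³
   = 9.9 × 10⁻⁴ m/s²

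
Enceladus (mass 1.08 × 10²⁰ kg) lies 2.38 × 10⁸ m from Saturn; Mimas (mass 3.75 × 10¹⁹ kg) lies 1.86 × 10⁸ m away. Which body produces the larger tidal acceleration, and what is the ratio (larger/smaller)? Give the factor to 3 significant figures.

Tidal acceleration ∝ M/d³, so compare M/d³ for each.
Enceladus: (1.08 × 10²⁰) / (2.38 × 10⁸)³ = 8.011 × 10⁻⁶
Mimas: (3.75 × 10¹⁹) / (1.86 × 10⁸)³ = 5.828 × 10⁻⁶
Ratio (larger/smaller) = 1.37

Enceladus, by a factor of ≈ 1.37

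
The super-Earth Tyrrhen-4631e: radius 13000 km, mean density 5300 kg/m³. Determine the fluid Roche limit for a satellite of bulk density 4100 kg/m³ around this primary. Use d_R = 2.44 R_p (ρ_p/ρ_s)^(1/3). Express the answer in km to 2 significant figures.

35000 km

d_R = 2.44 × 13000 km × (5300/4100)^(1/3)
    = 35000 km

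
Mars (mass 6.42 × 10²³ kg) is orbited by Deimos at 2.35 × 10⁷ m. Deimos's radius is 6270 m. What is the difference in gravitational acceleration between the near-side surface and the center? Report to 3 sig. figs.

Since r ≪ d, expand the inverse-square field across one radius to get the leading 2GMr/d³ term.
Δa = 2GMr/d³
   = 2 × (6.674 × 10⁻¹¹) × (6.42 × 10²³) × (6270) / (2.35 × 10⁷)³
   = 4.14 × 10⁻⁵ m/s²

4.14 × 10⁻⁵ m/s²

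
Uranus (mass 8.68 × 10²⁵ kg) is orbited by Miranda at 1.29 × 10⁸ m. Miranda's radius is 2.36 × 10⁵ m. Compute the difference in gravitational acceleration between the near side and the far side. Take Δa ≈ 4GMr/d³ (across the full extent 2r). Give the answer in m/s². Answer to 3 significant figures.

2.55 × 10⁻³ m/s²

Δa = 4GMr/d³
   = 4 × (6.674 × 10⁻¹¹) × (8.68 × 10²⁵) × (2.36 × 10⁵) / (1.29 × 10⁸)³
   = 2.55 × 10⁻³ m/s²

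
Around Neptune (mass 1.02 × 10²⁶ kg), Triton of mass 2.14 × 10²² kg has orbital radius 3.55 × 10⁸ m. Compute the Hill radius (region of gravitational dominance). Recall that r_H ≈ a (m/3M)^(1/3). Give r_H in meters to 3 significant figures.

r_H ≈ a (m/3M)^(1/3)
    = (3.55 × 10⁸) × (2.14 × 10²² / (3 × 1.02 × 10²⁶))^(1/3)
    = 1.46 × 10⁷ m

1.46 × 10⁷ m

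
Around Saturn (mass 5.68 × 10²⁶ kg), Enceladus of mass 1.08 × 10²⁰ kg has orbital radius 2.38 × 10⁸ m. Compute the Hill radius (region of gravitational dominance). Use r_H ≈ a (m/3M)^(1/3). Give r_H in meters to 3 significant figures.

9.49 × 10⁵ m

r_H ≈ a (m/3M)^(1/3)
    = (2.38 × 10⁸) × (1.08 × 10²⁰ / (3 × 5.68 × 10²⁶))^(1/3)
    = 9.49 × 10⁵ m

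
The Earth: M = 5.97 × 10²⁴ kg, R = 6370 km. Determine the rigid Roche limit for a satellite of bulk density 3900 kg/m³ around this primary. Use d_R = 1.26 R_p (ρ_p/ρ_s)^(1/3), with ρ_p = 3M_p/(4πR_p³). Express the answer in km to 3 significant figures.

9010 km

ρ_p = 3M_p/(4πR_p³) = 3 × (5.97 × 10²⁴) / (4π × (6.37 × 10⁶ m)³) = 5510 kg/m³
d_R = 1.26 × 6370 km × (5510/3900)^(1/3)
    = 9010 km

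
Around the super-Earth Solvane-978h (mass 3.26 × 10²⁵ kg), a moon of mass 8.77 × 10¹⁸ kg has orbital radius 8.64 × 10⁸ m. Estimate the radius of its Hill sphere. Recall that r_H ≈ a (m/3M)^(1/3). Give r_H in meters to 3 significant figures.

r_H ≈ a (m/3M)^(1/3)
    = (8.64 × 10⁸) × (8.77 × 10¹⁸ / (3 × 3.26 × 10²⁵))^(1/3)
    = 3.87 × 10⁶ m

3.87 × 10⁶ m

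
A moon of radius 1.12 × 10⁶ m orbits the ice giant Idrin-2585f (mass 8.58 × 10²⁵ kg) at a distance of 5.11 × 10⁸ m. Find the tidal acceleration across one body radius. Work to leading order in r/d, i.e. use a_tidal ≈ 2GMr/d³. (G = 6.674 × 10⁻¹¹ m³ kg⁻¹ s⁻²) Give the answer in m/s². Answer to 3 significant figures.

The tidal stretch is the gradient of GM/d² times the body's extent r, hence the 1/d³ dependence.
Δg = 2GMr/d³
   = 2 × (6.674 × 10⁻¹¹) × (8.58 × 10²⁵) × (1.12 × 10⁶) / (5.11 × 10⁸)³
   = 9.61 × 10⁻⁵ m/s²

9.61 × 10⁻⁵ m/s²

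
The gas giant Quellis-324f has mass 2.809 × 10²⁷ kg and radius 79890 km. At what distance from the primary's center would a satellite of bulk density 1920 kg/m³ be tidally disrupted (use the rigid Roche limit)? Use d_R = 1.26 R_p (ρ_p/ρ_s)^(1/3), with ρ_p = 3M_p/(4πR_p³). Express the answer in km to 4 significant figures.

88730 km

ρ_p = 3M_p/(4πR_p³) = 3 × (2.809 × 10²⁷) / (4π × (7.989 × 10⁷ m)³) = 1315 kg/m³
d_R = 1.26 × 79890 km × (1315/1920)^(1/3)
    = 88730 km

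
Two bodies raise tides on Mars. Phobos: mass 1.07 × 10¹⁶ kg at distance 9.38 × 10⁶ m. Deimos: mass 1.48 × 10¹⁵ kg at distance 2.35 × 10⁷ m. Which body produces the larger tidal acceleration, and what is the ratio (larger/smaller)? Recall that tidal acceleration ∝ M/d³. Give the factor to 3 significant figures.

Phobos, by a factor of ≈ 114

Tidal acceleration ∝ M/d³, so compare M/d³ for each.
Phobos: (1.07 × 10¹⁶) / (9.38 × 10⁶)³ = 1.297 × 10⁻⁵
Deimos: (1.48 × 10¹⁵) / (2.35 × 10⁷)³ = 1.140 × 10⁻⁷
Ratio (larger/smaller) = 114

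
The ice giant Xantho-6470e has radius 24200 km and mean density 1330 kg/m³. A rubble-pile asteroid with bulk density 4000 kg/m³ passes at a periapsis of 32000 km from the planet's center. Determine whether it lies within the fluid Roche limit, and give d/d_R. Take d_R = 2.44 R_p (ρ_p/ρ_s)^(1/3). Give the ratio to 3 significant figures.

inside; d/d_R ≈ 0.782

d_R = 2.44 × (24200 km) × (1330/4000)^(1/3) = 40910 km
d/d_R = (32000) / (40910) = 0.782
Since d/d_R < 1, the body is inside the Roche limit.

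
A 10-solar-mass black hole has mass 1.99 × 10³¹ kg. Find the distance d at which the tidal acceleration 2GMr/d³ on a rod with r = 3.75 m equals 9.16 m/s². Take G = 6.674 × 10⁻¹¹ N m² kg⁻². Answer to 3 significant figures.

1.03 × 10⁷ m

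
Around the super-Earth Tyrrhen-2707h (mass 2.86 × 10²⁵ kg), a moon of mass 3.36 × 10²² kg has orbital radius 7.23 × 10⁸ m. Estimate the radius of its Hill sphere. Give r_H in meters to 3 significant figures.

5.29 × 10⁷ m

r_H ≈ a (m/3M)^(1/3)
    = (7.23 × 10⁸) × (3.36 × 10²² / (3 × 2.86 × 10²⁵))^(1/3)
    = 5.29 × 10⁷ m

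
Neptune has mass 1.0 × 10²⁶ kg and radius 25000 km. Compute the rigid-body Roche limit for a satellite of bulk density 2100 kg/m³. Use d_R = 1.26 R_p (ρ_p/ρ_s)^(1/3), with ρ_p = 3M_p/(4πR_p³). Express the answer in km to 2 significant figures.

ρ_p = 3M_p/(4πR_p³) = 3 × (1.0 × 10²⁶) / (4π × (2.5 × 10⁷ m)³) = 1500 kg/m³
d_R = 1.26 × 25000 km × (1500/2100)^(1/3)
    = 28000 km

28000 km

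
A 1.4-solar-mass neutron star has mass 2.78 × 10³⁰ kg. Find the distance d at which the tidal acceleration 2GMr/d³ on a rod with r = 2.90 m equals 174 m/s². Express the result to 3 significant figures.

2GMr/d³ = a_tidal  ⇒  d = (2GMr / a_tidal)^(1/3)
d = (2 × 6.674×10⁻¹¹ × (2.78 × 10³⁰) × (2.90) / (174))^(1/3)
  = 1.84 × 10⁶ m

1.84 × 10⁶ m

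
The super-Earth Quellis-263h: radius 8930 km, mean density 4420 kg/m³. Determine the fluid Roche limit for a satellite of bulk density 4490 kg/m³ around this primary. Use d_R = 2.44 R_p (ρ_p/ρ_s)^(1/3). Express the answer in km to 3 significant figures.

21700 km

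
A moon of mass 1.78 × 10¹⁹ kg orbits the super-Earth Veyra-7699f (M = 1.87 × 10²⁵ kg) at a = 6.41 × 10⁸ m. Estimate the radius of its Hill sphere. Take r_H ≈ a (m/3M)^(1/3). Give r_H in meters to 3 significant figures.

r_H ≈ a (m/3M)^(1/3)
    = (6.41 × 10⁸) × (1.78 × 10¹⁹ / (3 × 1.87 × 10²⁵))^(1/3)
    = 4.37 × 10⁶ m

4.37 × 10⁶ m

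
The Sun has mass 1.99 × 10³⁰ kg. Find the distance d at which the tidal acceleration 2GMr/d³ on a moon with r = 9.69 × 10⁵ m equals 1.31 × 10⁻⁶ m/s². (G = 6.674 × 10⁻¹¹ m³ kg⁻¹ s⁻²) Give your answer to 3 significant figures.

5.81 × 10¹⁰ m

2GMr/d³ = a_tidal  ⇒  d = (2GMr / a_tidal)^(1/3)
d = (2 × 6.674×10⁻¹¹ × (1.99 × 10³⁰) × (9.69 × 10⁵) / (1.31 × 10⁻⁶))^(1/3)
  = 5.81 × 10¹⁰ m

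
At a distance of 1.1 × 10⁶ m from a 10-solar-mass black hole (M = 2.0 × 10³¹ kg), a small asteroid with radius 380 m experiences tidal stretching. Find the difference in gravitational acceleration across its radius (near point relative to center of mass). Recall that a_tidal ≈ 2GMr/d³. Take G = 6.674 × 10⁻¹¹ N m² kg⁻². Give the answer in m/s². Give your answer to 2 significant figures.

Δa = 2GMr/d³
   = 2 × (6.674 × 10⁻¹¹) × (2.0 × 10³¹) × (380) / (1.1 × 10⁶)³
   = 7.6 × 10⁵ m/s²

7.6 × 10⁵ m/s²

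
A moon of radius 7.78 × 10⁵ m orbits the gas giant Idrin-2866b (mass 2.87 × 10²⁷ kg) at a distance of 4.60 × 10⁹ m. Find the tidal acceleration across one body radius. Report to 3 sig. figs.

3.06 × 10⁻⁶ m/s²

Δa = 2GMr/d³
   = 2 × (6.674 × 10⁻¹¹) × (2.87 × 10²⁷) × (7.78 × 10⁵) / (4.60 × 10⁹)³
   = 3.06 × 10⁻⁶ m/s²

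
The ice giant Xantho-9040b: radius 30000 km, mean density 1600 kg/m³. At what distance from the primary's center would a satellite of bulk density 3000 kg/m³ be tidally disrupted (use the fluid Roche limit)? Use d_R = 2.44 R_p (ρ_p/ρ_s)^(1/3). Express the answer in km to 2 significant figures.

d_R = 2.44 × 30000 km × (1600/3000)^(1/3)
    = 59000 km

59000 km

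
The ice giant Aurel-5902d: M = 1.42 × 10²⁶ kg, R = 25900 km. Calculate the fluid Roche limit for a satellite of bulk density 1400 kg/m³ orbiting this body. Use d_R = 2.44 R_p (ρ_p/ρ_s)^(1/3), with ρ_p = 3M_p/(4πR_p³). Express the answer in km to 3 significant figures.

70600 km

ρ_p = 3M_p/(4πR_p³) = 3 × (1.42 × 10²⁶) / (4π × (2.59 × 10⁷ m)³) = 1950 kg/m³
d_R = 2.44 × 25900 km × (1950/1400)^(1/3)
    = 70600 km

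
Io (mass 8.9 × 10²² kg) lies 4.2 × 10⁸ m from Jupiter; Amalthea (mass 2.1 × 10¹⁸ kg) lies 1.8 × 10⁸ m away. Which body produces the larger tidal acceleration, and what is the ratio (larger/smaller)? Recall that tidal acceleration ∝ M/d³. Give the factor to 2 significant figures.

Io, by a factor of ≈ 3300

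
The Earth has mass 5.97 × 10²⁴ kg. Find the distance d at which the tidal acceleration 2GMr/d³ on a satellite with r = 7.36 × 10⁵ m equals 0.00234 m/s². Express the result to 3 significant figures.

6.30 × 10⁷ m

2GMr/d³ = a_tidal  ⇒  d = (2GMr / a_tidal)^(1/3)
d = (2 × 6.674×10⁻¹¹ × (5.97 × 10²⁴) × (7.36 × 10⁵) / (0.00234))^(1/3)
  = 6.30 × 10⁷ m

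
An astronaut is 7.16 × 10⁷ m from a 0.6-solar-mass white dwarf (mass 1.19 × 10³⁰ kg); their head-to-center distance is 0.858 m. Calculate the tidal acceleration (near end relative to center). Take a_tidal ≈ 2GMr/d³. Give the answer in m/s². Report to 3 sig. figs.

Since r ≪ d, expand the inverse-square field across one radius to get the leading 2GMr/d³ term.
Δg = 2GMr/d³
   = 2 × (6.674 × 10⁻¹¹) × (1.19 × 10³⁰) × (0.858) / (7.16 × 10⁷)³
   = 3.71 × 10⁻⁴ m/s²

3.71 × 10⁻⁴ m/s²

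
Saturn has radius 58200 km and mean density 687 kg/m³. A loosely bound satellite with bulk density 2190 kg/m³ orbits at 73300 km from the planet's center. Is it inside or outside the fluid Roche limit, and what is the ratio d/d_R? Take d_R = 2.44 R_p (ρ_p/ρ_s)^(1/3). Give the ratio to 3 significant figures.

inside; d/d_R ≈ 0.760

d_R = 2.44 × (58200 km) × (687/2190)^(1/3) = 96490 km
d/d_R = (73300) / (96490) = 0.760
Since d/d_R < 1, the body is inside the Roche limit.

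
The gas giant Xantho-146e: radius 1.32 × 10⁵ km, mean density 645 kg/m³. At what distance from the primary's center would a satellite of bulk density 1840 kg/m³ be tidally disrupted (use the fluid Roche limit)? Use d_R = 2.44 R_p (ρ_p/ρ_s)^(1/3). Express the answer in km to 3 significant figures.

2.27 × 10⁵ km

d_R = 2.44 × 1.32 × 10⁵ km × (645/1840)^(1/3)
    = 2.27 × 10⁵ km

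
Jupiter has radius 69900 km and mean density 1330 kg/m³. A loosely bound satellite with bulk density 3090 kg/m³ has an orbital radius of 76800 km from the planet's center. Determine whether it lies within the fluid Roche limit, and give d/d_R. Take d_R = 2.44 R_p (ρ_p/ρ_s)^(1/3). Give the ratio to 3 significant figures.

d_R = 2.44 × (69900 km) × (1330/3090)^(1/3) = 1.288 × 10⁵ km
d/d_R = (76800) / (1.288 × 10⁵) = 0.596
Since d/d_R < 1, the body is inside the Roche limit.

inside; d/d_R ≈ 0.596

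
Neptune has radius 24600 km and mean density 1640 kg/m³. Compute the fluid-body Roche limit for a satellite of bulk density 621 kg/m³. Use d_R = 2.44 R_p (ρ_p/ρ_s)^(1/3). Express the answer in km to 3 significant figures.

d_R = 2.44 × 24600 km × (1640/621)^(1/3)
    = 83000 km

83000 km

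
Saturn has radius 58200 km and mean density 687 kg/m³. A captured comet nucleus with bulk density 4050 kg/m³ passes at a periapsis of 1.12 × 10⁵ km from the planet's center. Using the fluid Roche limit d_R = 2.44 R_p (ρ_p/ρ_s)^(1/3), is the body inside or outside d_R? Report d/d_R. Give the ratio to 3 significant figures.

d_R = 2.44 × (58200 km) × (687/4050)^(1/3) = 78610 km
d/d_R = (1.12 × 10⁵) / (78610) = 1.42
Since d/d_R > 1, the body is outside the Roche limit.

outside; d/d_R ≈ 1.42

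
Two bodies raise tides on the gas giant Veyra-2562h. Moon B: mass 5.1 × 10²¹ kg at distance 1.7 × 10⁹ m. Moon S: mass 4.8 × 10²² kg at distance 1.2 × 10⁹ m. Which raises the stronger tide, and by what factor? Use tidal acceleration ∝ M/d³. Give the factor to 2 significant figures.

Tidal stretch scales as M/d³; compute that for each body.
Moon B: (5.1 × 10²¹) / (1.7 × 10⁹)³ = 1.038 × 10⁻⁶
Moon S: (4.8 × 10²²) / (1.2 × 10⁹)³ = 2.778 × 10⁻⁵
Ratio (larger/smaller) = 27

Moon S, by a factor of ≈ 27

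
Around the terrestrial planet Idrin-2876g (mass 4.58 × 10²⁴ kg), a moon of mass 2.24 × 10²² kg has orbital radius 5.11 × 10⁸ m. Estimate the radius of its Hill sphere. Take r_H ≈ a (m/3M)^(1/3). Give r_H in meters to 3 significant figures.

r_H ≈ a (m/3M)^(1/3)
    = (5.11 × 10⁸) × (2.24 × 10²² / (3 × 4.58 × 10²⁴))^(1/3)
    = 6.01 × 10⁷ m

6.01 × 10⁷ m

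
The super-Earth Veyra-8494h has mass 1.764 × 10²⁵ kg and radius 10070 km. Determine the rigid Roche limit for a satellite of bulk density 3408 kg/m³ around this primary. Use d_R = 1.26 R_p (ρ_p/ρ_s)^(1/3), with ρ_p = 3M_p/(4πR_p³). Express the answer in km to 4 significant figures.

13520 km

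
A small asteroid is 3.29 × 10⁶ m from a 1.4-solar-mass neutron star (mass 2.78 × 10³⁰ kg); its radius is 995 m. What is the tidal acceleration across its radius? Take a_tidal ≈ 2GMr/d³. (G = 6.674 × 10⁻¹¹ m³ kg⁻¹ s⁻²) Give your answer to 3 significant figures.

1.04 × 10⁴ m/s²

Δa = 2GMr/d³
   = 2 × (6.674 × 10⁻¹¹) × (2.78 × 10³⁰) × (995) / (3.29 × 10⁶)³
   = 1.04 × 10⁴ m/s²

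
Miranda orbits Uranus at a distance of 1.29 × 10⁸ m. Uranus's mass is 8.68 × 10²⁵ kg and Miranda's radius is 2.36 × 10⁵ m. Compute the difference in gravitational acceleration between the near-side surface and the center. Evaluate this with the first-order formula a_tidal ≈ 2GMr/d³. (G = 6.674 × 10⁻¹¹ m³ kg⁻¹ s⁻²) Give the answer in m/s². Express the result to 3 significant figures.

The tidal stretch is the gradient of GM/d² times the body's extent r, hence the 1/d³ dependence.
a_tidal = 2GMr/d³
        = 2 × (6.674 × 10⁻¹¹) × (8.68 × 10²⁵) × (2.36 × 10⁵) / (1.29 × 10⁸)³
        = 1.27 × 10⁻³ m/s²

1.27 × 10⁻³ m/s²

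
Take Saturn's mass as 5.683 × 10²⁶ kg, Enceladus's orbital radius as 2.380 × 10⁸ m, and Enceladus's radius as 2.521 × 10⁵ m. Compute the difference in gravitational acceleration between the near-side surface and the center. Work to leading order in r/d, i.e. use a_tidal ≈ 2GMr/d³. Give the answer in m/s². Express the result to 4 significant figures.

1.419 × 10⁻³ m/s²

a_tidal = 2GMr/d³
        = 2 × (6.674 × 10⁻¹¹) × (5.683 × 10²⁶) × (2.521 × 10⁵) / (2.380 × 10⁸)³
        = 1.419 × 10⁻³ m/s²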